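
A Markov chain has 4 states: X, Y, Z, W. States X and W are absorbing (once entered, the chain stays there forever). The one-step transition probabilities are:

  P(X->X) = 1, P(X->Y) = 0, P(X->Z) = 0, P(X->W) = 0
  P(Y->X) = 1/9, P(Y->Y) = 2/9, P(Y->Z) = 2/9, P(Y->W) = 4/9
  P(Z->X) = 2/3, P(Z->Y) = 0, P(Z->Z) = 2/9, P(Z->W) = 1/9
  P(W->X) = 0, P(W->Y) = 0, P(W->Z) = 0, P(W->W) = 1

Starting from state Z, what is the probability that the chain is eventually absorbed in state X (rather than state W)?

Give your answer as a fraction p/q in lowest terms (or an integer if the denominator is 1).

Answer: 6/7

Derivation:
Let a_i = P(absorbed in X | start in state i).
Boundary conditions: a_X = 1, a_W = 0.
For each transient state i, a_i = sum_j P(i->j) * a_j:
  a_Y = 1/9*a_X + 2/9*a_Y + 2/9*a_Z + 4/9*a_W
  a_Z = 2/3*a_X + 0*a_Y + 2/9*a_Z + 1/9*a_W

Substituting a_X = 1 and a_W = 0, rearrange to (I - Q) a = r where r[i] = P(i -> X):
  [7/9, -2/9] . (a_Y, a_Z) = 1/9
  [0, 7/9] . (a_Y, a_Z) = 2/3

Solving yields:
  a_Y = 19/49
  a_Z = 6/7

Starting state is Z, so the absorption probability is a_Z = 6/7.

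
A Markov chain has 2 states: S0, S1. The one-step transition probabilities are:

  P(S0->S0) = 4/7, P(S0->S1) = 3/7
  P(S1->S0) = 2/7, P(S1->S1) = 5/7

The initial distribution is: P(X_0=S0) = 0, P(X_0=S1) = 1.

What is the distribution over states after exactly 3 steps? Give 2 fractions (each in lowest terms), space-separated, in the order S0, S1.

Propagating the distribution step by step (d_{t+1} = d_t * P):
d_0 = (S0=0, S1=1)
  d_1[S0] = 0*4/7 + 1*2/7 = 2/7
  d_1[S1] = 0*3/7 + 1*5/7 = 5/7
d_1 = (S0=2/7, S1=5/7)
  d_2[S0] = 2/7*4/7 + 5/7*2/7 = 18/49
  d_2[S1] = 2/7*3/7 + 5/7*5/7 = 31/49
d_2 = (S0=18/49, S1=31/49)
  d_3[S0] = 18/49*4/7 + 31/49*2/7 = 134/343
  d_3[S1] = 18/49*3/7 + 31/49*5/7 = 209/343
d_3 = (S0=134/343, S1=209/343)

Answer: 134/343 209/343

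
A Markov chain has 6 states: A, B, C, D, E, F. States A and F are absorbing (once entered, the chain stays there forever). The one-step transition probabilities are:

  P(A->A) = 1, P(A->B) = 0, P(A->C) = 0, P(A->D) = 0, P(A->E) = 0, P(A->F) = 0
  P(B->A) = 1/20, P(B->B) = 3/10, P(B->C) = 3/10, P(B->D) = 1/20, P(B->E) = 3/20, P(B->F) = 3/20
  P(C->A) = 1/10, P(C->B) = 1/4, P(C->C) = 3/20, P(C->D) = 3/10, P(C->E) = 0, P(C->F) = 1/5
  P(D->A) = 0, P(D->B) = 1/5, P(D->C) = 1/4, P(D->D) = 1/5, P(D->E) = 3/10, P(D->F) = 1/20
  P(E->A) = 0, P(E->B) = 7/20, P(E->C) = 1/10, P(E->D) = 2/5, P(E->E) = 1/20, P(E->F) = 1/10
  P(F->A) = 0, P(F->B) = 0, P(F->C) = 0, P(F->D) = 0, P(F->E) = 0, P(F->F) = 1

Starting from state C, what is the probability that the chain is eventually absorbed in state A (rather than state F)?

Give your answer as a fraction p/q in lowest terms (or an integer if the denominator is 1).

Let a_i = P(absorbed in A | start in state i).
Boundary conditions: a_A = 1, a_F = 0.
For each transient state i, a_i = sum_j P(i->j) * a_j:
  a_B = 1/20*a_A + 3/10*a_B + 3/10*a_C + 1/20*a_D + 3/20*a_E + 3/20*a_F
  a_C = 1/10*a_A + 1/4*a_B + 3/20*a_C + 3/10*a_D + 0*a_E + 1/5*a_F
  a_D = 0*a_A + 1/5*a_B + 1/4*a_C + 1/5*a_D + 3/10*a_E + 1/20*a_F
  a_E = 0*a_A + 7/20*a_B + 1/10*a_C + 2/5*a_D + 1/20*a_E + 1/10*a_F

Substituting a_A = 1 and a_F = 0, rearrange to (I - Q) a = r where r[i] = P(i -> A):
  [7/10, -3/10, -1/20, -3/20] . (a_B, a_C, a_D, a_E) = 1/20
  [-1/4, 17/20, -3/10, 0] . (a_B, a_C, a_D, a_E) = 1/10
  [-1/5, -1/4, 4/5, -3/10] . (a_B, a_C, a_D, a_E) = 0
  [-7/20, -1/10, -2/5, 19/20] . (a_B, a_C, a_D, a_E) = 0

Solving yields:
  a_B = 7428/29533
  a_C = 8056/29533
  a_D = 6791/29533
  a_E = 6444/29533

Starting state is C, so the absorption probability is a_C = 8056/29533.

Answer: 8056/29533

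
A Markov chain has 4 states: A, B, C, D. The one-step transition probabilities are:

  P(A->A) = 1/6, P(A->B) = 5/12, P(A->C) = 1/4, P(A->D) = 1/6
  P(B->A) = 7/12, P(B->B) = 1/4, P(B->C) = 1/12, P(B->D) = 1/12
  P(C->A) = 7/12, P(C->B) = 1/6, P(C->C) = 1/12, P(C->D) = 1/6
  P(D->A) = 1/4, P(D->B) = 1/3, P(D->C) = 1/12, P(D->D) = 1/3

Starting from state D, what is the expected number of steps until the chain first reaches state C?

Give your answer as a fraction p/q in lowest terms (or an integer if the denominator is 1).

Let h_i = expected steps to first reach C from state i.
Boundary: h_C = 0.
First-step equations for the other states:
  h_A = 1 + 1/6*h_A + 5/12*h_B + 1/4*h_C + 1/6*h_D
  h_B = 1 + 7/12*h_A + 1/4*h_B + 1/12*h_C + 1/12*h_D
  h_D = 1 + 1/4*h_A + 1/3*h_B + 1/12*h_C + 1/3*h_D

Substituting h_C = 0 and rearranging gives the linear system (I - Q) h = 1:
  [5/6, -5/12, -1/6] . (h_A, h_B, h_D) = 1
  [-7/12, 3/4, -1/12] . (h_A, h_B, h_D) = 1
  [-1/4, -1/3, 2/3] . (h_A, h_B, h_D) = 1

Solving yields:
  h_A = 1668/275
  h_B = 1884/275
  h_D = 36/5

Starting state is D, so the expected hitting time is h_D = 36/5.

Answer: 36/5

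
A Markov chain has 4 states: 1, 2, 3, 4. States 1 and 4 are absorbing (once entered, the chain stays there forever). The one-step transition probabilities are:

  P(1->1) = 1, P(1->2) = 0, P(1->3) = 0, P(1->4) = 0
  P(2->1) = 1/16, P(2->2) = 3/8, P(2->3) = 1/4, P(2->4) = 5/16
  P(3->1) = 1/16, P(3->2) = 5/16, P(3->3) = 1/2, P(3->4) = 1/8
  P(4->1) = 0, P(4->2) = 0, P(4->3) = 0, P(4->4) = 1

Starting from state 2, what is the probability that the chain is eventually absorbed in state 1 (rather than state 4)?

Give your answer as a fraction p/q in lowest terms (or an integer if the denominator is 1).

Answer: 1/5

Derivation:
Let a_i = P(absorbed in 1 | start in state i).
Boundary conditions: a_1 = 1, a_4 = 0.
For each transient state i, a_i = sum_j P(i->j) * a_j:
  a_2 = 1/16*a_1 + 3/8*a_2 + 1/4*a_3 + 5/16*a_4
  a_3 = 1/16*a_1 + 5/16*a_2 + 1/2*a_3 + 1/8*a_4

Substituting a_1 = 1 and a_4 = 0, rearrange to (I - Q) a = r where r[i] = P(i -> 1):
  [5/8, -1/4] . (a_2, a_3) = 1/16
  [-5/16, 1/2] . (a_2, a_3) = 1/16

Solving yields:
  a_2 = 1/5
  a_3 = 1/4

Starting state is 2, so the absorption probability is a_2 = 1/5.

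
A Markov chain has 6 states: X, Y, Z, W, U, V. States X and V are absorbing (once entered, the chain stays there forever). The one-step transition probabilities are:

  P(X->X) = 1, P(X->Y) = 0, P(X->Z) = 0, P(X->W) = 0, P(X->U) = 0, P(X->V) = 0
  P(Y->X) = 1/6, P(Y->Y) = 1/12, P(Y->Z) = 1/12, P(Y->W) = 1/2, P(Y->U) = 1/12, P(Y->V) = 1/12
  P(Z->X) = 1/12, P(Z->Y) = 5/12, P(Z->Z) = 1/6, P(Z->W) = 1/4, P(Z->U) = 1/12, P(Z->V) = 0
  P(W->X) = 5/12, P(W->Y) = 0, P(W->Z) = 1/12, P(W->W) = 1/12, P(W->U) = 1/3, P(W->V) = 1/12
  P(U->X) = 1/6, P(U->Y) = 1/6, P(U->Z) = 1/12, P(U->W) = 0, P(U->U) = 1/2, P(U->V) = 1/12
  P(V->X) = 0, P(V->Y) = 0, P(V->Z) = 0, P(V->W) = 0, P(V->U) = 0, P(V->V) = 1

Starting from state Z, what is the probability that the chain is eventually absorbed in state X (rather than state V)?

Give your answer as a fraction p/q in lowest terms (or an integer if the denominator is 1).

Answer: 1046/1343

Derivation:
Let a_i = P(absorbed in X | start in state i).
Boundary conditions: a_X = 1, a_V = 0.
For each transient state i, a_i = sum_j P(i->j) * a_j:
  a_Y = 1/6*a_X + 1/12*a_Y + 1/12*a_Z + 1/2*a_W + 1/12*a_U + 1/12*a_V
  a_Z = 1/12*a_X + 5/12*a_Y + 1/6*a_Z + 1/4*a_W + 1/12*a_U + 0*a_V
  a_W = 5/12*a_X + 0*a_Y + 1/12*a_Z + 1/12*a_W + 1/3*a_U + 1/12*a_V
  a_U = 1/6*a_X + 1/6*a_Y + 1/12*a_Z + 0*a_W + 1/2*a_U + 1/12*a_V

Substituting a_X = 1 and a_V = 0, rearrange to (I - Q) a = r where r[i] = P(i -> X):
  [11/12, -1/12, -1/2, -1/12] . (a_Y, a_Z, a_W, a_U) = 1/6
  [-5/12, 5/6, -1/4, -1/12] . (a_Y, a_Z, a_W, a_U) = 1/12
  [0, -1/12, 11/12, -1/3] . (a_Y, a_Z, a_W, a_U) = 5/12
  [-1/6, -1/12, 0, 1/2] . (a_Y, a_Z, a_W, a_U) = 1/6

Solving yields:
  a_Y = 2001/2686
  a_Z = 1046/1343
  a_W = 1053/1343
  a_U = 1911/2686

Starting state is Z, so the absorption probability is a_Z = 1046/1343.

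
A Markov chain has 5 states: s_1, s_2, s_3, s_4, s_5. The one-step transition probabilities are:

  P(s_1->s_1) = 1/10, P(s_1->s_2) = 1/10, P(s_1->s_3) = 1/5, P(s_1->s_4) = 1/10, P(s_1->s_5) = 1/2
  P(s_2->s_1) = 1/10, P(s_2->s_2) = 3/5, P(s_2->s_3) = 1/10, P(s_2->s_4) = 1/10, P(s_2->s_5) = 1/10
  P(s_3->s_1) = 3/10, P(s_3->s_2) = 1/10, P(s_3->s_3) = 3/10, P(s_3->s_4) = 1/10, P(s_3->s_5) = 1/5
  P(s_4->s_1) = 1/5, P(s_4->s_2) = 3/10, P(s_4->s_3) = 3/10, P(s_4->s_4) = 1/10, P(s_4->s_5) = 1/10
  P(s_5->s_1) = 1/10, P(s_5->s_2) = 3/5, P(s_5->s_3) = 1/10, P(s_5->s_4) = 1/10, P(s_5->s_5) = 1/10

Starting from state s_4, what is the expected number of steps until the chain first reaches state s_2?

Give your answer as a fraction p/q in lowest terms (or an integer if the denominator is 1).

Let h_i = expected steps to first reach s_2 from state i.
Boundary: h_s_2 = 0.
First-step equations for the other states:
  h_s_1 = 1 + 1/10*h_s_1 + 1/10*h_s_2 + 1/5*h_s_3 + 1/10*h_s_4 + 1/2*h_s_5
  h_s_3 = 1 + 3/10*h_s_1 + 1/10*h_s_2 + 3/10*h_s_3 + 1/10*h_s_4 + 1/5*h_s_5
  h_s_4 = 1 + 1/5*h_s_1 + 3/10*h_s_2 + 3/10*h_s_3 + 1/10*h_s_4 + 1/10*h_s_5
  h_s_5 = 1 + 1/10*h_s_1 + 3/5*h_s_2 + 1/10*h_s_3 + 1/10*h_s_4 + 1/10*h_s_5

Substituting h_s_2 = 0 and rearranging gives the linear system (I - Q) h = 1:
  [9/10, -1/5, -1/10, -1/2] . (h_s_1, h_s_3, h_s_4, h_s_5) = 1
  [-3/10, 7/10, -1/10, -1/5] . (h_s_1, h_s_3, h_s_4, h_s_5) = 1
  [-1/5, -3/10, 9/10, -1/10] . (h_s_1, h_s_3, h_s_4, h_s_5) = 1
  [-1/10, -1/10, -1/10, 9/10] . (h_s_1, h_s_3, h_s_4, h_s_5) = 1

Solving yields:
  h_s_1 = 4100/1077
  h_s_3 = 4600/1077
  h_s_4 = 1310/359
  h_s_5 = 2600/1077

Starting state is s_4, so the expected hitting time is h_s_4 = 1310/359.

Answer: 1310/359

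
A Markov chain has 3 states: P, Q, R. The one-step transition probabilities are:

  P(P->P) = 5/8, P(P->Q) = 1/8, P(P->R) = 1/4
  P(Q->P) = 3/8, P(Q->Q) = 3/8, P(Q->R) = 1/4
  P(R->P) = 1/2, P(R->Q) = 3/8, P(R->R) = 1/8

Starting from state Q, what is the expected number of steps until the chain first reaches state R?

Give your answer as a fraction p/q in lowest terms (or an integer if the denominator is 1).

Let h_i = expected steps to first reach R from state i.
Boundary: h_R = 0.
First-step equations for the other states:
  h_P = 1 + 5/8*h_P + 1/8*h_Q + 1/4*h_R
  h_Q = 1 + 3/8*h_P + 3/8*h_Q + 1/4*h_R

Substituting h_R = 0 and rearranging gives the linear system (I - Q) h = 1:
  [3/8, -1/8] . (h_P, h_Q) = 1
  [-3/8, 5/8] . (h_P, h_Q) = 1

Solving yields:
  h_P = 4
  h_Q = 4

Starting state is Q, so the expected hitting time is h_Q = 4.

Answer: 4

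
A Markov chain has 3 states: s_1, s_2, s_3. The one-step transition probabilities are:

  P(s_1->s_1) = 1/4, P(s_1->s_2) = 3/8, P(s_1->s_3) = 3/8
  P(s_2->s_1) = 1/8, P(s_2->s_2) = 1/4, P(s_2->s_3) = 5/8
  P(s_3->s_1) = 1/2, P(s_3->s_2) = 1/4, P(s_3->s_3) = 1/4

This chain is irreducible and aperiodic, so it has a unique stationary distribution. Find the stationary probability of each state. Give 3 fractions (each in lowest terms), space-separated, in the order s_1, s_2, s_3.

Answer: 26/83 24/83 33/83

Derivation:
The stationary distribution satisfies pi = pi * P, i.e.:
  pi_s_1 = 1/4*pi_s_1 + 1/8*pi_s_2 + 1/2*pi_s_3
  pi_s_2 = 3/8*pi_s_1 + 1/4*pi_s_2 + 1/4*pi_s_3
  pi_s_3 = 3/8*pi_s_1 + 5/8*pi_s_2 + 1/4*pi_s_3
with normalization: pi_s_1 + pi_s_2 + pi_s_3 = 1.

Using the first 2 balance equations plus normalization, the linear system A*pi = b is:
  [-3/4, 1/8, 1/2] . pi = 0
  [3/8, -3/4, 1/4] . pi = 0
  [1, 1, 1] . pi = 1

Solving yields:
  pi_s_1 = 26/83
  pi_s_2 = 24/83
  pi_s_3 = 33/83

Verification (pi * P):
  26/83*1/4 + 24/83*1/8 + 33/83*1/2 = 26/83 = pi_s_1  (ok)
  26/83*3/8 + 24/83*1/4 + 33/83*1/4 = 24/83 = pi_s_2  (ok)
  26/83*3/8 + 24/83*5/8 + 33/83*1/4 = 33/83 = pi_s_3  (ok)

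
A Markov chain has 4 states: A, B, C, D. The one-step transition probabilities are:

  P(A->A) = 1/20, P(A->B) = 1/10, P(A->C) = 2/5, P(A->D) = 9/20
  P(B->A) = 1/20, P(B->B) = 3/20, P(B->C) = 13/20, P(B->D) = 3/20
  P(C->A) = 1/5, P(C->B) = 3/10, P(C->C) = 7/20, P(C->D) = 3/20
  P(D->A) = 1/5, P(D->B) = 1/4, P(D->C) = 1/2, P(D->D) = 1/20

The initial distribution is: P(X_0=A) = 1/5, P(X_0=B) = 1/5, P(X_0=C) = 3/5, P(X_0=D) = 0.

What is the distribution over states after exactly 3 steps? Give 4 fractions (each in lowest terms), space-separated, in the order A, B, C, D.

Propagating the distribution step by step (d_{t+1} = d_t * P):
d_0 = (A=1/5, B=1/5, C=3/5, D=0)
  d_1[A] = 1/5*1/20 + 1/5*1/20 + 3/5*1/5 + 0*1/5 = 7/50
  d_1[B] = 1/5*1/10 + 1/5*3/20 + 3/5*3/10 + 0*1/4 = 23/100
  d_1[C] = 1/5*2/5 + 1/5*13/20 + 3/5*7/20 + 0*1/2 = 21/50
  d_1[D] = 1/5*9/20 + 1/5*3/20 + 3/5*3/20 + 0*1/20 = 21/100
d_1 = (A=7/50, B=23/100, C=21/50, D=21/100)
  d_2[A] = 7/50*1/20 + 23/100*1/20 + 21/50*1/5 + 21/100*1/5 = 289/2000
  d_2[B] = 7/50*1/10 + 23/100*3/20 + 21/50*3/10 + 21/100*1/4 = 227/1000
  d_2[C] = 7/50*2/5 + 23/100*13/20 + 21/50*7/20 + 21/100*1/2 = 183/400
  d_2[D] = 7/50*9/20 + 23/100*3/20 + 21/50*3/20 + 21/100*1/20 = 171/1000
d_2 = (A=289/2000, B=227/1000, C=183/400, D=171/1000)
  d_3[A] = 289/2000*1/20 + 227/1000*1/20 + 183/400*1/5 + 171/1000*1/5 = 5771/40000
  d_3[B] = 289/2000*1/10 + 227/1000*3/20 + 183/400*3/10 + 171/1000*1/4 = 457/2000
  d_3[C] = 289/2000*2/5 + 227/1000*13/20 + 183/400*7/20 + 171/1000*1/2 = 18039/40000
  d_3[D] = 289/2000*9/20 + 227/1000*3/20 + 183/400*3/20 + 171/1000*1/20 = 141/800
d_3 = (A=5771/40000, B=457/2000, C=18039/40000, D=141/800)

Answer: 5771/40000 457/2000 18039/40000 141/800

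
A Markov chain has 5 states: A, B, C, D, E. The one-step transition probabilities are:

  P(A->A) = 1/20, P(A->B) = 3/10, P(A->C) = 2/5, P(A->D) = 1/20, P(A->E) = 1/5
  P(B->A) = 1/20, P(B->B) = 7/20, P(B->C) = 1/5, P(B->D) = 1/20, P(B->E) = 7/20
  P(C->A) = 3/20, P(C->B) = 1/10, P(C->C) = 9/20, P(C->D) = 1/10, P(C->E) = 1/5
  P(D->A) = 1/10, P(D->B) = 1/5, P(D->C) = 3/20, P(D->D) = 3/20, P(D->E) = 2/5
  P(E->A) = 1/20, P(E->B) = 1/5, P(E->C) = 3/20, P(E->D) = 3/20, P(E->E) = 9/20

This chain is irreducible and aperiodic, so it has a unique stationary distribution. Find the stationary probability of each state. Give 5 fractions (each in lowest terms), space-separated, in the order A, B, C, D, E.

The stationary distribution satisfies pi = pi * P, i.e.:
  pi_A = 1/20*pi_A + 1/20*pi_B + 3/20*pi_C + 1/10*pi_D + 1/20*pi_E
  pi_B = 3/10*pi_A + 7/20*pi_B + 1/10*pi_C + 1/5*pi_D + 1/5*pi_E
  pi_C = 2/5*pi_A + 1/5*pi_B + 9/20*pi_C + 3/20*pi_D + 3/20*pi_E
  pi_D = 1/20*pi_A + 1/20*pi_B + 1/10*pi_C + 3/20*pi_D + 3/20*pi_E
  pi_E = 1/5*pi_A + 7/20*pi_B + 1/5*pi_C + 2/5*pi_D + 9/20*pi_E
with normalization: pi_A + pi_B + pi_C + pi_D + pi_E = 1.

Using the first 4 balance equations plus normalization, the linear system A*pi = b is:
  [-19/20, 1/20, 3/20, 1/10, 1/20] . pi = 0
  [3/10, -13/20, 1/10, 1/5, 1/5] . pi = 0
  [2/5, 1/5, -11/20, 3/20, 3/20] . pi = 0
  [1/20, 1/20, 1/10, -17/20, 3/20] . pi = 0
  [1, 1, 1, 1, 1] . pi = 1

Solving yields:
  pi_A = 7565/93123
  pi_B = 6656/31041
  pi_C = 24083/93123
  pi_D = 3337/31041
  pi_E = 31496/93123

Verification (pi * P):
  7565/93123*1/20 + 6656/31041*1/20 + 24083/93123*3/20 + 3337/31041*1/10 + 31496/93123*1/20 = 7565/93123 = pi_A  (ok)
  7565/93123*3/10 + 6656/31041*7/20 + 24083/93123*1/10 + 3337/31041*1/5 + 31496/93123*1/5 = 6656/31041 = pi_B  (ok)
  7565/93123*2/5 + 6656/31041*1/5 + 24083/93123*9/20 + 3337/31041*3/20 + 31496/93123*3/20 = 24083/93123 = pi_C  (ok)
  7565/93123*1/20 + 6656/31041*1/20 + 24083/93123*1/10 + 3337/31041*3/20 + 31496/93123*3/20 = 3337/31041 = pi_D  (ok)
  7565/93123*1/5 + 6656/31041*7/20 + 24083/93123*1/5 + 3337/31041*2/5 + 31496/93123*9/20 = 31496/93123 = pi_E  (ok)

Answer: 7565/93123 6656/31041 24083/93123 3337/31041 31496/93123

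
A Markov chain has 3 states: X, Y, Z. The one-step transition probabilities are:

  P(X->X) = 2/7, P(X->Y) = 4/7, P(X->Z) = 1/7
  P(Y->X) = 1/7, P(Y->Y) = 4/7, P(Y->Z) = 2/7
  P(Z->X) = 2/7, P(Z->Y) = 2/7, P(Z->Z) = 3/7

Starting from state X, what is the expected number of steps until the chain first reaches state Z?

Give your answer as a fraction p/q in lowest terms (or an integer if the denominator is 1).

Let h_i = expected steps to first reach Z from state i.
Boundary: h_Z = 0.
First-step equations for the other states:
  h_X = 1 + 2/7*h_X + 4/7*h_Y + 1/7*h_Z
  h_Y = 1 + 1/7*h_X + 4/7*h_Y + 2/7*h_Z

Substituting h_Z = 0 and rearranging gives the linear system (I - Q) h = 1:
  [5/7, -4/7] . (h_X, h_Y) = 1
  [-1/7, 3/7] . (h_X, h_Y) = 1

Solving yields:
  h_X = 49/11
  h_Y = 42/11

Starting state is X, so the expected hitting time is h_X = 49/11.

Answer: 49/11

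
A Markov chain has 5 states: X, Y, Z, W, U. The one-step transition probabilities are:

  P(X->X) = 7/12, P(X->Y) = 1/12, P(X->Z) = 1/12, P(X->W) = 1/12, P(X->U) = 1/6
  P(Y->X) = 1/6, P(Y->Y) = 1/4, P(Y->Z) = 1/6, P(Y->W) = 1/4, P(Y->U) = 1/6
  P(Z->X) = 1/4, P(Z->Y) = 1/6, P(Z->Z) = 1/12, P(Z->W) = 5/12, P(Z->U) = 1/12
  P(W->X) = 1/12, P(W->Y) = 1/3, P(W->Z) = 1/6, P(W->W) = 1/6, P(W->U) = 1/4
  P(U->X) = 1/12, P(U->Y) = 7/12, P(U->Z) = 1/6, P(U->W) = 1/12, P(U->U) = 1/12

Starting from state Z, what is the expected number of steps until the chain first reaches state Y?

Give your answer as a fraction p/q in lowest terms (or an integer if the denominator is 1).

Answer: 16968/4061

Derivation:
Let h_i = expected steps to first reach Y from state i.
Boundary: h_Y = 0.
First-step equations for the other states:
  h_X = 1 + 7/12*h_X + 1/12*h_Y + 1/12*h_Z + 1/12*h_W + 1/6*h_U
  h_Z = 1 + 1/4*h_X + 1/6*h_Y + 1/12*h_Z + 5/12*h_W + 1/12*h_U
  h_W = 1 + 1/12*h_X + 1/3*h_Y + 1/6*h_Z + 1/6*h_W + 1/4*h_U
  h_U = 1 + 1/12*h_X + 7/12*h_Y + 1/6*h_Z + 1/12*h_W + 1/12*h_U

Substituting h_Y = 0 and rearranging gives the linear system (I - Q) h = 1:
  [5/12, -1/12, -1/12, -1/6] . (h_X, h_Z, h_W, h_U) = 1
  [-1/4, 11/12, -5/12, -1/12] . (h_X, h_Z, h_W, h_U) = 1
  [-1/12, -1/6, 5/6, -1/4] . (h_X, h_Z, h_W, h_U) = 1
  [-1/12, -1/6, -1/12, 11/12] . (h_X, h_Z, h_W, h_U) = 1

Solving yields:
  h_X = 20052/4061
  h_Z = 16968/4061
  h_W = 13440/4061
  h_U = 10560/4061

Starting state is Z, so the expected hitting time is h_Z = 16968/4061.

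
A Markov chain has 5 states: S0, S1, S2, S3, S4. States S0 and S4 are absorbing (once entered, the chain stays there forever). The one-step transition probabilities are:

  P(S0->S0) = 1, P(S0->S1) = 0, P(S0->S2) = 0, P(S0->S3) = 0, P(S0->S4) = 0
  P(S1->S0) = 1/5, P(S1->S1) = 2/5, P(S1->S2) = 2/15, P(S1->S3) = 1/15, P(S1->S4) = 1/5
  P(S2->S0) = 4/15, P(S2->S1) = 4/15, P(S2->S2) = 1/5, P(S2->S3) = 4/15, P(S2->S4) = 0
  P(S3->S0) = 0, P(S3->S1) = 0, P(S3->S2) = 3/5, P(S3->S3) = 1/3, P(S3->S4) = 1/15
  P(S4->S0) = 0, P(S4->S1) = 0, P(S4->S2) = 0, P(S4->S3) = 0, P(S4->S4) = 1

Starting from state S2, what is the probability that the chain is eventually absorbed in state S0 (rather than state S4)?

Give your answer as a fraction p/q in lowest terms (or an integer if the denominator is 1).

Answer: 3/4

Derivation:
Let a_i = P(absorbed in S0 | start in state i).
Boundary conditions: a_S0 = 1, a_S4 = 0.
For each transient state i, a_i = sum_j P(i->j) * a_j:
  a_S1 = 1/5*a_S0 + 2/5*a_S1 + 2/15*a_S2 + 1/15*a_S3 + 1/5*a_S4
  a_S2 = 4/15*a_S0 + 4/15*a_S1 + 1/5*a_S2 + 4/15*a_S3 + 0*a_S4
  a_S3 = 0*a_S0 + 0*a_S1 + 3/5*a_S2 + 1/3*a_S3 + 1/15*a_S4

Substituting a_S0 = 1 and a_S4 = 0, rearrange to (I - Q) a = r where r[i] = P(i -> S0):
  [3/5, -2/15, -1/15] . (a_S1, a_S2, a_S3) = 1/5
  [-4/15, 4/5, -4/15] . (a_S1, a_S2, a_S3) = 4/15
  [0, -3/5, 2/3] . (a_S1, a_S2, a_S3) = 0

Solving yields:
  a_S1 = 23/40
  a_S2 = 3/4
  a_S3 = 27/40

Starting state is S2, so the absorption probability is a_S2 = 3/4.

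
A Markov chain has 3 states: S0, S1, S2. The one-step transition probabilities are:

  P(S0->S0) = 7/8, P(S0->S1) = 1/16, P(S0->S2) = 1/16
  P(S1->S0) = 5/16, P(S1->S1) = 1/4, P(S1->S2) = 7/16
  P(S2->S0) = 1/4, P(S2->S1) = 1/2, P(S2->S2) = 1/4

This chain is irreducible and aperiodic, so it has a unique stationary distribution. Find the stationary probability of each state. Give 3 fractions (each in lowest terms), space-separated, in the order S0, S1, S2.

The stationary distribution satisfies pi = pi * P, i.e.:
  pi_S0 = 7/8*pi_S0 + 5/16*pi_S1 + 1/4*pi_S2
  pi_S1 = 1/16*pi_S0 + 1/4*pi_S1 + 1/2*pi_S2
  pi_S2 = 1/16*pi_S0 + 7/16*pi_S1 + 1/4*pi_S2
with normalization: pi_S0 + pi_S1 + pi_S2 = 1.

Using the first 2 balance equations plus normalization, the linear system A*pi = b is:
  [-1/8, 5/16, 1/4] . pi = 0
  [1/16, -3/4, 1/2] . pi = 0
  [1, 1, 1] . pi = 1

Solving yields:
  pi_S0 = 88/127
  pi_S1 = 20/127
  pi_S2 = 19/127

Verification (pi * P):
  88/127*7/8 + 20/127*5/16 + 19/127*1/4 = 88/127 = pi_S0  (ok)
  88/127*1/16 + 20/127*1/4 + 19/127*1/2 = 20/127 = pi_S1  (ok)
  88/127*1/16 + 20/127*7/16 + 19/127*1/4 = 19/127 = pi_S2  (ok)

Answer: 88/127 20/127 19/127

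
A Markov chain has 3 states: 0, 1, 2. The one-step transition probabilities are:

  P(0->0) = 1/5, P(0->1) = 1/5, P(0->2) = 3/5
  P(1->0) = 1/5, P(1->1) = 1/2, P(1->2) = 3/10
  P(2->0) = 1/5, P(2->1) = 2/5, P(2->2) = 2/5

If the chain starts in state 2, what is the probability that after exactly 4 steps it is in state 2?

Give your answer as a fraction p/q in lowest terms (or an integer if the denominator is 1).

Computing P^4 by repeated multiplication:
P^1 =
  0: [1/5, 1/5, 3/5]
  1: [1/5, 1/2, 3/10]
  2: [1/5, 2/5, 2/5]
P^2 =
  0: [1/5, 19/50, 21/50]
  1: [1/5, 41/100, 39/100]
  2: [1/5, 2/5, 2/5]
P^3 =
  0: [1/5, 199/500, 201/500]
  1: [1/5, 401/1000, 399/1000]
  2: [1/5, 2/5, 2/5]
P^4 =
  0: [1/5, 1999/5000, 2001/5000]
  1: [1/5, 4001/10000, 3999/10000]
  2: [1/5, 2/5, 2/5]

(P^4)[2 -> 2] = 2/5

Answer: 2/5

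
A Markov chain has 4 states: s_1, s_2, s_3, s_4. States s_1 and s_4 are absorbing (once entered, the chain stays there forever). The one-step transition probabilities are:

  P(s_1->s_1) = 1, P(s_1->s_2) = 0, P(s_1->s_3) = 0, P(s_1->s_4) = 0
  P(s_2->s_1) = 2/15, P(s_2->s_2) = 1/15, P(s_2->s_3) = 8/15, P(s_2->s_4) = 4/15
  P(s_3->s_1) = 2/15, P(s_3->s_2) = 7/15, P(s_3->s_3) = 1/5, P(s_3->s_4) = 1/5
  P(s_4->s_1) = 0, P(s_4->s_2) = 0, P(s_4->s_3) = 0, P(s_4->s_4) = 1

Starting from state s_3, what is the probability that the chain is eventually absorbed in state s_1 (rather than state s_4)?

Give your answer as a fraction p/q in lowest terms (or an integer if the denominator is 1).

Answer: 3/8

Derivation:
Let a_i = P(absorbed in s_1 | start in state i).
Boundary conditions: a_s_1 = 1, a_s_4 = 0.
For each transient state i, a_i = sum_j P(i->j) * a_j:
  a_s_2 = 2/15*a_s_1 + 1/15*a_s_2 + 8/15*a_s_3 + 4/15*a_s_4
  a_s_3 = 2/15*a_s_1 + 7/15*a_s_2 + 1/5*a_s_3 + 1/5*a_s_4

Substituting a_s_1 = 1 and a_s_4 = 0, rearrange to (I - Q) a = r where r[i] = P(i -> s_1):
  [14/15, -8/15] . (a_s_2, a_s_3) = 2/15
  [-7/15, 4/5] . (a_s_2, a_s_3) = 2/15

Solving yields:
  a_s_2 = 5/14
  a_s_3 = 3/8

Starting state is s_3, so the absorption probability is a_s_3 = 3/8.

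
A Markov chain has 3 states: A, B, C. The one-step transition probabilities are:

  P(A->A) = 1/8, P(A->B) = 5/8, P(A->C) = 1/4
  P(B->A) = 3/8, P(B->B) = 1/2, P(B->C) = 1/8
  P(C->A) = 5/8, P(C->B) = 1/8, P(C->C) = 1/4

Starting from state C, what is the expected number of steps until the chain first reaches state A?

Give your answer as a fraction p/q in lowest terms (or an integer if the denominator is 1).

Answer: 40/23

Derivation:
Let h_i = expected steps to first reach A from state i.
Boundary: h_A = 0.
First-step equations for the other states:
  h_B = 1 + 3/8*h_A + 1/2*h_B + 1/8*h_C
  h_C = 1 + 5/8*h_A + 1/8*h_B + 1/4*h_C

Substituting h_A = 0 and rearranging gives the linear system (I - Q) h = 1:
  [1/2, -1/8] . (h_B, h_C) = 1
  [-1/8, 3/4] . (h_B, h_C) = 1

Solving yields:
  h_B = 56/23
  h_C = 40/23

Starting state is C, so the expected hitting time is h_C = 40/23.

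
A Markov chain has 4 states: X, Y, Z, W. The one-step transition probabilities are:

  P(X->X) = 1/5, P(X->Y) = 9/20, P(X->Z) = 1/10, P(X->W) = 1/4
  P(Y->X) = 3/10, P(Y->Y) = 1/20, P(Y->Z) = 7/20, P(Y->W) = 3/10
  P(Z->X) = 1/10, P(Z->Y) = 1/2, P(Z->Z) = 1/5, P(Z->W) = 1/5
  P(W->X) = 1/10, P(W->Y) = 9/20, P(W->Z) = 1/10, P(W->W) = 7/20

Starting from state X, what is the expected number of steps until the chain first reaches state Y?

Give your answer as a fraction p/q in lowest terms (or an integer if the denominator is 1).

Let h_i = expected steps to first reach Y from state i.
Boundary: h_Y = 0.
First-step equations for the other states:
  h_X = 1 + 1/5*h_X + 9/20*h_Y + 1/10*h_Z + 1/4*h_W
  h_Z = 1 + 1/10*h_X + 1/2*h_Y + 1/5*h_Z + 1/5*h_W
  h_W = 1 + 1/10*h_X + 9/20*h_Y + 1/10*h_Z + 7/20*h_W

Substituting h_Y = 0 and rearranging gives the linear system (I - Q) h = 1:
  [4/5, -1/10, -1/4] . (h_X, h_Z, h_W) = 1
  [-1/10, 4/5, -1/5] . (h_X, h_Z, h_W) = 1
  [-1/10, -1/10, 13/20] . (h_X, h_Z, h_W) = 1

Solving yields:
  h_X = 90/41
  h_Z = 85/41
  h_W = 90/41

Starting state is X, so the expected hitting time is h_X = 90/41.

Answer: 90/41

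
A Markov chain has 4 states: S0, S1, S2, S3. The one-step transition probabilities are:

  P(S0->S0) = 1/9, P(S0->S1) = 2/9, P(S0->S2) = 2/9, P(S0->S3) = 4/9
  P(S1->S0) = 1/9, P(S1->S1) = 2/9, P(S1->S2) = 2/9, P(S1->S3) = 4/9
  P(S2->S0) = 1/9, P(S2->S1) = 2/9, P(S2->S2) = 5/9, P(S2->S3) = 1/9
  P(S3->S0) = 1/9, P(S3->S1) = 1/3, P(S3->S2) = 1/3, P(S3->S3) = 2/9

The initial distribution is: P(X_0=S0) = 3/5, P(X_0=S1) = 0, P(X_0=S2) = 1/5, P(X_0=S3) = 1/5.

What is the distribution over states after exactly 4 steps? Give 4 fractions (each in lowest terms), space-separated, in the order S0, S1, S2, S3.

Propagating the distribution step by step (d_{t+1} = d_t * P):
d_0 = (S0=3/5, S1=0, S2=1/5, S3=1/5)
  d_1[S0] = 3/5*1/9 + 0*1/9 + 1/5*1/9 + 1/5*1/9 = 1/9
  d_1[S1] = 3/5*2/9 + 0*2/9 + 1/5*2/9 + 1/5*1/3 = 11/45
  d_1[S2] = 3/5*2/9 + 0*2/9 + 1/5*5/9 + 1/5*1/3 = 14/45
  d_1[S3] = 3/5*4/9 + 0*4/9 + 1/5*1/9 + 1/5*2/9 = 1/3
d_1 = (S0=1/9, S1=11/45, S2=14/45, S3=1/3)
  d_2[S0] = 1/9*1/9 + 11/45*1/9 + 14/45*1/9 + 1/3*1/9 = 1/9
  d_2[S1] = 1/9*2/9 + 11/45*2/9 + 14/45*2/9 + 1/3*1/3 = 7/27
  d_2[S2] = 1/9*2/9 + 11/45*2/9 + 14/45*5/9 + 1/3*1/3 = 49/135
  d_2[S3] = 1/9*4/9 + 11/45*4/9 + 14/45*1/9 + 1/3*2/9 = 4/15
d_2 = (S0=1/9, S1=7/27, S2=49/135, S3=4/15)
  d_3[S0] = 1/9*1/9 + 7/27*1/9 + 49/135*1/9 + 4/15*1/9 = 1/9
  d_3[S1] = 1/9*2/9 + 7/27*2/9 + 49/135*2/9 + 4/15*1/3 = 34/135
  d_3[S2] = 1/9*2/9 + 7/27*2/9 + 49/135*5/9 + 4/15*1/3 = 151/405
  d_3[S3] = 1/9*4/9 + 7/27*4/9 + 49/135*1/9 + 4/15*2/9 = 107/405
d_3 = (S0=1/9, S1=34/135, S2=151/405, S3=107/405)
  d_4[S0] = 1/9*1/9 + 34/135*1/9 + 151/405*1/9 + 107/405*1/9 = 1/9
  d_4[S1] = 1/9*2/9 + 34/135*2/9 + 151/405*2/9 + 107/405*1/3 = 917/3645
  d_4[S2] = 1/9*2/9 + 34/135*2/9 + 151/405*5/9 + 107/405*1/3 = 274/729
  d_4[S3] = 1/9*4/9 + 34/135*4/9 + 151/405*1/9 + 107/405*2/9 = 953/3645
d_4 = (S0=1/9, S1=917/3645, S2=274/729, S3=953/3645)

Answer: 1/9 917/3645 274/729 953/3645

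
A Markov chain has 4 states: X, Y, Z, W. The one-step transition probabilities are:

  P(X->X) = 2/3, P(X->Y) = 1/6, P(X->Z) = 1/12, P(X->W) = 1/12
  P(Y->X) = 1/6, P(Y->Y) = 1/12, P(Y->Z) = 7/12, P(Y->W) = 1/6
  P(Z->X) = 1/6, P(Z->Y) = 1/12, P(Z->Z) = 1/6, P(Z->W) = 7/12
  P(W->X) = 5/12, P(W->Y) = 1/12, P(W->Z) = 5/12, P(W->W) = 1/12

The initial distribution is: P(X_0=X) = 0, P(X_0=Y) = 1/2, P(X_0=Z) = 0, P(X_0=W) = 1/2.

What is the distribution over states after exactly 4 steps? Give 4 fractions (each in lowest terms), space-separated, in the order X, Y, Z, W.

Propagating the distribution step by step (d_{t+1} = d_t * P):
d_0 = (X=0, Y=1/2, Z=0, W=1/2)
  d_1[X] = 0*2/3 + 1/2*1/6 + 0*1/6 + 1/2*5/12 = 7/24
  d_1[Y] = 0*1/6 + 1/2*1/12 + 0*1/12 + 1/2*1/12 = 1/12
  d_1[Z] = 0*1/12 + 1/2*7/12 + 0*1/6 + 1/2*5/12 = 1/2
  d_1[W] = 0*1/12 + 1/2*1/6 + 0*7/12 + 1/2*1/12 = 1/8
d_1 = (X=7/24, Y=1/12, Z=1/2, W=1/8)
  d_2[X] = 7/24*2/3 + 1/12*1/6 + 1/2*1/6 + 1/8*5/12 = 11/32
  d_2[Y] = 7/24*1/6 + 1/12*1/12 + 1/2*1/12 + 1/8*1/12 = 31/288
  d_2[Z] = 7/24*1/12 + 1/12*7/12 + 1/2*1/6 + 1/8*5/12 = 5/24
  d_2[W] = 7/24*1/12 + 1/12*1/6 + 1/2*7/12 + 1/8*1/12 = 49/144
d_2 = (X=11/32, Y=31/288, Z=5/24, W=49/144)
  d_3[X] = 11/32*2/3 + 31/288*1/6 + 5/24*1/6 + 49/144*5/12 = 61/144
  d_3[Y] = 11/32*1/6 + 31/288*1/12 + 5/24*1/12 + 49/144*1/12 = 43/384
  d_3[Z] = 11/32*1/12 + 31/288*7/12 + 5/24*1/6 + 49/144*5/12 = 463/1728
  d_3[W] = 11/32*1/12 + 31/288*1/6 + 5/24*7/12 + 49/144*1/12 = 679/3456
d_3 = (X=61/144, Y=43/384, Z=463/1728, W=679/3456)
  d_4[X] = 61/144*2/3 + 43/384*1/6 + 463/1728*1/6 + 679/3456*5/12 = 5911/13824
  d_4[Y] = 61/144*1/6 + 43/384*1/12 + 463/1728*1/12 + 679/3456*1/12 = 205/1728
  d_4[Z] = 61/144*1/12 + 43/384*7/12 + 463/1728*1/6 + 679/3456*5/12 = 785/3456
  d_4[W] = 61/144*1/12 + 43/384*1/6 + 463/1728*7/12 + 679/3456*1/12 = 3133/13824
d_4 = (X=5911/13824, Y=205/1728, Z=785/3456, W=3133/13824)

Answer: 5911/13824 205/1728 785/3456 3133/13824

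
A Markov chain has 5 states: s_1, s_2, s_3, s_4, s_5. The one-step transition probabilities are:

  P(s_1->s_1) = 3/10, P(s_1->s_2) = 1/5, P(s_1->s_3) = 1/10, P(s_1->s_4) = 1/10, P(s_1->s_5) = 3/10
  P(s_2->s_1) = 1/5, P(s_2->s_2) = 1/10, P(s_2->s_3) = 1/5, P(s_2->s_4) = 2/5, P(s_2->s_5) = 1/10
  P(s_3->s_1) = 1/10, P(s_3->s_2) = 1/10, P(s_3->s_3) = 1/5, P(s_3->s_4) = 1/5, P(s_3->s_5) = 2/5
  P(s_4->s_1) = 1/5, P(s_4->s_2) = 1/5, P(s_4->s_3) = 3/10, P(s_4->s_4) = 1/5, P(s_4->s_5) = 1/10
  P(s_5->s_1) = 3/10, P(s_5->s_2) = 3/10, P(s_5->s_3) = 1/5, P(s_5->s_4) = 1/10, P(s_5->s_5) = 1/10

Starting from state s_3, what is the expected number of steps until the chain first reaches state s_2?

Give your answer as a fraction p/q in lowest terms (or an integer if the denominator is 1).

Let h_i = expected steps to first reach s_2 from state i.
Boundary: h_s_2 = 0.
First-step equations for the other states:
  h_s_1 = 1 + 3/10*h_s_1 + 1/5*h_s_2 + 1/10*h_s_3 + 1/10*h_s_4 + 3/10*h_s_5
  h_s_3 = 1 + 1/10*h_s_1 + 1/10*h_s_2 + 1/5*h_s_3 + 1/5*h_s_4 + 2/5*h_s_5
  h_s_4 = 1 + 1/5*h_s_1 + 1/5*h_s_2 + 3/10*h_s_3 + 1/5*h_s_4 + 1/10*h_s_5
  h_s_5 = 1 + 3/10*h_s_1 + 3/10*h_s_2 + 1/5*h_s_3 + 1/10*h_s_4 + 1/10*h_s_5

Substituting h_s_2 = 0 and rearranging gives the linear system (I - Q) h = 1:
  [7/10, -1/10, -1/10, -3/10] . (h_s_1, h_s_3, h_s_4, h_s_5) = 1
  [-1/10, 4/5, -1/5, -2/5] . (h_s_1, h_s_3, h_s_4, h_s_5) = 1
  [-1/5, -3/10, 4/5, -1/10] . (h_s_1, h_s_3, h_s_4, h_s_5) = 1
  [-3/10, -1/5, -1/10, 9/10] . (h_s_1, h_s_3, h_s_4, h_s_5) = 1

Solving yields:
  h_s_1 = 9410/1953
  h_s_3 = 10420/1953
  h_s_4 = 9790/1953
  h_s_5 = 8710/1953

Starting state is s_3, so the expected hitting time is h_s_3 = 10420/1953.

Answer: 10420/1953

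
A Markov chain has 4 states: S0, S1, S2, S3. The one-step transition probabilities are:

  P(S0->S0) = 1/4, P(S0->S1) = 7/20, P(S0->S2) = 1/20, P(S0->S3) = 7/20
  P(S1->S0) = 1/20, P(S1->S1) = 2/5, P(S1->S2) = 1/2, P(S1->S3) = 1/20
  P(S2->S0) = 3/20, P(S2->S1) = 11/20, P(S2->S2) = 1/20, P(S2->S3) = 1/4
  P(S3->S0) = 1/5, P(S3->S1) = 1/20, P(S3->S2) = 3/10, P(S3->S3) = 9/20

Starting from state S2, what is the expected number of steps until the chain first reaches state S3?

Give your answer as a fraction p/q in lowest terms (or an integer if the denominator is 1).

Answer: 406/69

Derivation:
Let h_i = expected steps to first reach S3 from state i.
Boundary: h_S3 = 0.
First-step equations for the other states:
  h_S0 = 1 + 1/4*h_S0 + 7/20*h_S1 + 1/20*h_S2 + 7/20*h_S3
  h_S1 = 1 + 1/20*h_S0 + 2/5*h_S1 + 1/2*h_S2 + 1/20*h_S3
  h_S2 = 1 + 3/20*h_S0 + 11/20*h_S1 + 1/20*h_S2 + 1/4*h_S3

Substituting h_S3 = 0 and rearranging gives the linear system (I - Q) h = 1:
  [3/4, -7/20, -1/20] . (h_S0, h_S1, h_S2) = 1
  [-1/20, 3/5, -1/2] . (h_S0, h_S1, h_S2) = 1
  [-3/20, -11/20, 19/20] . (h_S0, h_S1, h_S2) = 1

Solving yields:
  h_S0 = 344/69
  h_S1 = 482/69
  h_S2 = 406/69

Starting state is S2, so the expected hitting time is h_S2 = 406/69.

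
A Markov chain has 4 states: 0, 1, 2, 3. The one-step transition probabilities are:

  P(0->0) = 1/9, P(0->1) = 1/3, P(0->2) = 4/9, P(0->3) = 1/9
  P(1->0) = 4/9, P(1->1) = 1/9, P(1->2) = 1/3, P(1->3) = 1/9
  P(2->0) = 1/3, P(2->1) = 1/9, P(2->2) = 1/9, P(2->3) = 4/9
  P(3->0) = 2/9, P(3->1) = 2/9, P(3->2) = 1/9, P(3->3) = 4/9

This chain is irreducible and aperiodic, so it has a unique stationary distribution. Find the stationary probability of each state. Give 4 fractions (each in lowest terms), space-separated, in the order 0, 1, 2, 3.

Answer: 58/219 59/292 107/438 253/876

Derivation:
The stationary distribution satisfies pi = pi * P, i.e.:
  pi_0 = 1/9*pi_0 + 4/9*pi_1 + 1/3*pi_2 + 2/9*pi_3
  pi_1 = 1/3*pi_0 + 1/9*pi_1 + 1/9*pi_2 + 2/9*pi_3
  pi_2 = 4/9*pi_0 + 1/3*pi_1 + 1/9*pi_2 + 1/9*pi_3
  pi_3 = 1/9*pi_0 + 1/9*pi_1 + 4/9*pi_2 + 4/9*pi_3
with normalization: pi_0 + pi_1 + pi_2 + pi_3 = 1.

Using the first 3 balance equations plus normalization, the linear system A*pi = b is:
  [-8/9, 4/9, 1/3, 2/9] . pi = 0
  [1/3, -8/9, 1/9, 2/9] . pi = 0
  [4/9, 1/3, -8/9, 1/9] . pi = 0
  [1, 1, 1, 1] . pi = 1

Solving yields:
  pi_0 = 58/219
  pi_1 = 59/292
  pi_2 = 107/438
  pi_3 = 253/876

Verification (pi * P):
  58/219*1/9 + 59/292*4/9 + 107/438*1/3 + 253/876*2/9 = 58/219 = pi_0  (ok)
  58/219*1/3 + 59/292*1/9 + 107/438*1/9 + 253/876*2/9 = 59/292 = pi_1  (ok)
  58/219*4/9 + 59/292*1/3 + 107/438*1/9 + 253/876*1/9 = 107/438 = pi_2  (ok)
  58/219*1/9 + 59/292*1/9 + 107/438*4/9 + 253/876*4/9 = 253/876 = pi_3  (ok)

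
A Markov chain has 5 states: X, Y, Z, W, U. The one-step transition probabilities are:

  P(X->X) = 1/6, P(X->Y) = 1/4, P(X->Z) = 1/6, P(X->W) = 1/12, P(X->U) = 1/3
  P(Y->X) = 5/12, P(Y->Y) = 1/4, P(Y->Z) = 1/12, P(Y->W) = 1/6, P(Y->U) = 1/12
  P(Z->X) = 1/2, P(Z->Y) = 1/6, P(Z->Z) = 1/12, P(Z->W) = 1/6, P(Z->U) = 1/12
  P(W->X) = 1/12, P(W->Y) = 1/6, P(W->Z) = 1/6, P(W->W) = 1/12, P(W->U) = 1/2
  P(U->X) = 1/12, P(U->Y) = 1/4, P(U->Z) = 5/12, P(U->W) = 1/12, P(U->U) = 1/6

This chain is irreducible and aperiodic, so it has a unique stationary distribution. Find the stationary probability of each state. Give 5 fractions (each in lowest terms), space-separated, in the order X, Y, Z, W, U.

The stationary distribution satisfies pi = pi * P, i.e.:
  pi_X = 1/6*pi_X + 5/12*pi_Y + 1/2*pi_Z + 1/12*pi_W + 1/12*pi_U
  pi_Y = 1/4*pi_X + 1/4*pi_Y + 1/6*pi_Z + 1/6*pi_W + 1/4*pi_U
  pi_Z = 1/6*pi_X + 1/12*pi_Y + 1/12*pi_Z + 1/6*pi_W + 5/12*pi_U
  pi_W = 1/12*pi_X + 1/6*pi_Y + 1/6*pi_Z + 1/12*pi_W + 1/12*pi_U
  pi_U = 1/3*pi_X + 1/12*pi_Y + 1/12*pi_Z + 1/2*pi_W + 1/6*pi_U
with normalization: pi_X + pi_Y + pi_Z + pi_W + pi_U = 1.

Using the first 4 balance equations plus normalization, the linear system A*pi = b is:
  [-5/6, 5/12, 1/2, 1/12, 1/12] . pi = 0
  [1/4, -3/4, 1/6, 1/6, 1/4] . pi = 0
  [1/6, 1/12, -11/12, 1/6, 5/12] . pi = 0
  [1/12, 1/6, 1/6, -11/12, 1/12] . pi = 0
  [1, 1, 1, 1, 1] . pi = 1

Solving yields:
  pi_X = 2343/9110
  pi_Y = 2047/9110
  pi_Z = 339/1822
  pi_W = 1071/9110
  pi_U = 977/4555

Verification (pi * P):
  2343/9110*1/6 + 2047/9110*5/12 + 339/1822*1/2 + 1071/9110*1/12 + 977/4555*1/12 = 2343/9110 = pi_X  (ok)
  2343/9110*1/4 + 2047/9110*1/4 + 339/1822*1/6 + 1071/9110*1/6 + 977/4555*1/4 = 2047/9110 = pi_Y  (ok)
  2343/9110*1/6 + 2047/9110*1/12 + 339/1822*1/12 + 1071/9110*1/6 + 977/4555*5/12 = 339/1822 = pi_Z  (ok)
  2343/9110*1/12 + 2047/9110*1/6 + 339/1822*1/6 + 1071/9110*1/12 + 977/4555*1/12 = 1071/9110 = pi_W  (ok)
  2343/9110*1/3 + 2047/9110*1/12 + 339/1822*1/12 + 1071/9110*1/2 + 977/4555*1/6 = 977/4555 = pi_U  (ok)

Answer: 2343/9110 2047/9110 339/1822 1071/9110 977/4555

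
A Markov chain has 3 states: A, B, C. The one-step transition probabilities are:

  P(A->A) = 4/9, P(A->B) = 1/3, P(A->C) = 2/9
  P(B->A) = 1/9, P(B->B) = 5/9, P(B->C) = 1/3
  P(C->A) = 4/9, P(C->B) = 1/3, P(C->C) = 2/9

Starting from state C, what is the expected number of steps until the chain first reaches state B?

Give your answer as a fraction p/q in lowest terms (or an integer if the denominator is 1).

Let h_i = expected steps to first reach B from state i.
Boundary: h_B = 0.
First-step equations for the other states:
  h_A = 1 + 4/9*h_A + 1/3*h_B + 2/9*h_C
  h_C = 1 + 4/9*h_A + 1/3*h_B + 2/9*h_C

Substituting h_B = 0 and rearranging gives the linear system (I - Q) h = 1:
  [5/9, -2/9] . (h_A, h_C) = 1
  [-4/9, 7/9] . (h_A, h_C) = 1

Solving yields:
  h_A = 3
  h_C = 3

Starting state is C, so the expected hitting time is h_C = 3.

Answer: 3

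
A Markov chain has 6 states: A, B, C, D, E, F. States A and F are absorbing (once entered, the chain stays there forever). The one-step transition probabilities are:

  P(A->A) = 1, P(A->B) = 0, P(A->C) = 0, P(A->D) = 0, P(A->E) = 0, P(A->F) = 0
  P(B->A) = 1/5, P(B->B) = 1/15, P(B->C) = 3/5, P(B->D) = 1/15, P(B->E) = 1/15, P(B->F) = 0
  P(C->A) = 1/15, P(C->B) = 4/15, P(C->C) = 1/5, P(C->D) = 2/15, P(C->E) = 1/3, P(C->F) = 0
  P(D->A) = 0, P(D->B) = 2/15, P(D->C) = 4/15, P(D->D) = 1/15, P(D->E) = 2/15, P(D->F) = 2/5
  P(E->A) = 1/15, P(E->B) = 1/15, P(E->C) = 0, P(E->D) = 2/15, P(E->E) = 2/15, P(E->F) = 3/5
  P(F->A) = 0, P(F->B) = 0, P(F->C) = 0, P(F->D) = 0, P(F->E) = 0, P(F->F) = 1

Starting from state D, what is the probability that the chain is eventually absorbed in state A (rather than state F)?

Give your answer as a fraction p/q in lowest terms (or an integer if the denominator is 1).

Let a_i = P(absorbed in A | start in state i).
Boundary conditions: a_A = 1, a_F = 0.
For each transient state i, a_i = sum_j P(i->j) * a_j:
  a_B = 1/5*a_A + 1/15*a_B + 3/5*a_C + 1/15*a_D + 1/15*a_E + 0*a_F
  a_C = 1/15*a_A + 4/15*a_B + 1/5*a_C + 2/15*a_D + 1/3*a_E + 0*a_F
  a_D = 0*a_A + 2/15*a_B + 4/15*a_C + 1/15*a_D + 2/15*a_E + 2/5*a_F
  a_E = 1/15*a_A + 1/15*a_B + 0*a_C + 2/15*a_D + 2/15*a_E + 3/5*a_F

Substituting a_A = 1 and a_F = 0, rearrange to (I - Q) a = r where r[i] = P(i -> A):
  [14/15, -3/5, -1/15, -1/15] . (a_B, a_C, a_D, a_E) = 1/5
  [-4/15, 4/5, -2/15, -1/3] . (a_B, a_C, a_D, a_E) = 1/15
  [-2/15, -4/15, 14/15, -2/15] . (a_B, a_C, a_D, a_E) = 0
  [-1/15, 0, -2/15, 13/15] . (a_B, a_C, a_D, a_E) = 1/15

Solving yields:
  a_B = 1418/3227
  a_C = 1019/3227
  a_D = 557/3227
  a_E = 443/3227

Starting state is D, so the absorption probability is a_D = 557/3227.

Answer: 557/3227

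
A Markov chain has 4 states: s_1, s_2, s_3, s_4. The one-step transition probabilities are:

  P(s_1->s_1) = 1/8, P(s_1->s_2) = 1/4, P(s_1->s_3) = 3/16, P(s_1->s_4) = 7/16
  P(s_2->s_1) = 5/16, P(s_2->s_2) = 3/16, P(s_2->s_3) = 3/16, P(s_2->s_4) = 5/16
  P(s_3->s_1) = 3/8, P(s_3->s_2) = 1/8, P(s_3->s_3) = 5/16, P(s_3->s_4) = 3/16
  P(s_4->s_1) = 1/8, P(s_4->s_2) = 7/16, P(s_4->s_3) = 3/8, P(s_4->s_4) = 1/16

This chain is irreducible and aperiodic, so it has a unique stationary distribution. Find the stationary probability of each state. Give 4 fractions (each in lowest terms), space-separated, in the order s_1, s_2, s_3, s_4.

The stationary distribution satisfies pi = pi * P, i.e.:
  pi_s_1 = 1/8*pi_s_1 + 5/16*pi_s_2 + 3/8*pi_s_3 + 1/8*pi_s_4
  pi_s_2 = 1/4*pi_s_1 + 3/16*pi_s_2 + 1/8*pi_s_3 + 7/16*pi_s_4
  pi_s_3 = 3/16*pi_s_1 + 3/16*pi_s_2 + 5/16*pi_s_3 + 3/8*pi_s_4
  pi_s_4 = 7/16*pi_s_1 + 5/16*pi_s_2 + 3/16*pi_s_3 + 1/16*pi_s_4
with normalization: pi_s_1 + pi_s_2 + pi_s_3 + pi_s_4 = 1.

Using the first 3 balance equations plus normalization, the linear system A*pi = b is:
  [-7/8, 5/16, 3/8, 1/8] . pi = 0
  [1/4, -13/16, 1/8, 7/16] . pi = 0
  [3/16, 3/16, -11/16, 3/8] . pi = 0
  [1, 1, 1, 1] . pi = 1

Solving yields:
  pi_s_1 = 101/424
  pi_s_2 = 341/1378
  pi_s_3 = 1473/5512
  pi_s_4 = 681/2756

Verification (pi * P):
  101/424*1/8 + 341/1378*5/16 + 1473/5512*3/8 + 681/2756*1/8 = 101/424 = pi_s_1  (ok)
  101/424*1/4 + 341/1378*3/16 + 1473/5512*1/8 + 681/2756*7/16 = 341/1378 = pi_s_2  (ok)
  101/424*3/16 + 341/1378*3/16 + 1473/5512*5/16 + 681/2756*3/8 = 1473/5512 = pi_s_3  (ok)
  101/424*7/16 + 341/1378*5/16 + 1473/5512*3/16 + 681/2756*1/16 = 681/2756 = pi_s_4  (ok)

Answer: 101/424 341/1378 1473/5512 681/2756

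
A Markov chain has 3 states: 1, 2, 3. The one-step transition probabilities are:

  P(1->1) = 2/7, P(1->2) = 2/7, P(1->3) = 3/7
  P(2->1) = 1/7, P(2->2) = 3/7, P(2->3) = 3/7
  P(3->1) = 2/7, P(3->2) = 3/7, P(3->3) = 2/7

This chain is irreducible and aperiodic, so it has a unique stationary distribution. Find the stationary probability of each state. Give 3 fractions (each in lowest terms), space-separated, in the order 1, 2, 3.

The stationary distribution satisfies pi = pi * P, i.e.:
  pi_1 = 2/7*pi_1 + 1/7*pi_2 + 2/7*pi_3
  pi_2 = 2/7*pi_1 + 3/7*pi_2 + 3/7*pi_3
  pi_3 = 3/7*pi_1 + 3/7*pi_2 + 2/7*pi_3
with normalization: pi_1 + pi_2 + pi_3 = 1.

Using the first 2 balance equations plus normalization, the linear system A*pi = b is:
  [-5/7, 1/7, 2/7] . pi = 0
  [2/7, -4/7, 3/7] . pi = 0
  [1, 1, 1] . pi = 1

Solving yields:
  pi_1 = 11/48
  pi_2 = 19/48
  pi_3 = 3/8

Verification (pi * P):
  11/48*2/7 + 19/48*1/7 + 3/8*2/7 = 11/48 = pi_1  (ok)
  11/48*2/7 + 19/48*3/7 + 3/8*3/7 = 19/48 = pi_2  (ok)
  11/48*3/7 + 19/48*3/7 + 3/8*2/7 = 3/8 = pi_3  (ok)

Answer: 11/48 19/48 3/8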